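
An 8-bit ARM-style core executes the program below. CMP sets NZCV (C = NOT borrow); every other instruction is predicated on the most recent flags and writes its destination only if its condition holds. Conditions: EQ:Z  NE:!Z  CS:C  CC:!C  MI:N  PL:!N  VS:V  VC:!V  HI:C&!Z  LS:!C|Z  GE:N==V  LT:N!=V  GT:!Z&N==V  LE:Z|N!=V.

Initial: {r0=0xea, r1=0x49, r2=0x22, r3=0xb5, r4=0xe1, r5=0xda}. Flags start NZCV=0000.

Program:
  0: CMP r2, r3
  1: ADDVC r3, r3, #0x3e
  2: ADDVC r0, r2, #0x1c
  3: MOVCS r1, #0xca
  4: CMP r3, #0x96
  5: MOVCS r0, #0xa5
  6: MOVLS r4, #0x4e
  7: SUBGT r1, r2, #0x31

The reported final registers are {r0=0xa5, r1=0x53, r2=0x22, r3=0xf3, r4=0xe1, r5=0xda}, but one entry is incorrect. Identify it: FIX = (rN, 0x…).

[0] flags=0000 → (cmp)
[1] flags=0000 VC?T → r3=0xf3
[2] flags=0000 VC?T → r0=0x3e
[3] flags=0000 CS?F → skip
[4] flags=0010 → (cmp)
[5] flags=0010 CS?T → r0=0xa5
[6] flags=0010 LS?F → skip
[7] flags=0010 GT?T → r1=0xf1

FIX = (r1, 0xf1)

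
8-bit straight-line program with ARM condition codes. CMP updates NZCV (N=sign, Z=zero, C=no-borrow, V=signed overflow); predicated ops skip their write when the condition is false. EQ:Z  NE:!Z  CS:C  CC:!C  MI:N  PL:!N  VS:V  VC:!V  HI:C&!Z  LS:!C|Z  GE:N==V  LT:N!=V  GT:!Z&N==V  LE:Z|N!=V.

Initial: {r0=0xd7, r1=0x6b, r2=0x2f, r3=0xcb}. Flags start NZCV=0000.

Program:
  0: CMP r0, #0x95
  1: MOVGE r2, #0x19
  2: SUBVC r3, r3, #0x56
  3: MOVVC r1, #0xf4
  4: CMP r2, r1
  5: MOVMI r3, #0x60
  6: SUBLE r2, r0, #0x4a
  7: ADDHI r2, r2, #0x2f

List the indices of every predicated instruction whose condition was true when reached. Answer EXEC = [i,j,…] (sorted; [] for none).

EXEC = [1,2,3]

[0] flags=0010 → (cmp)
[1] flags=0010 GE?T → r2=0x19
[2] flags=0010 VC?T → r3=0x75
[3] flags=0010 VC?T → r1=0xf4
[4] flags=0000 → (cmp)
[5] flags=0000 MI?F → skip
[6] flags=0000 LE?F → skip
[7] flags=0000 HI?F → skip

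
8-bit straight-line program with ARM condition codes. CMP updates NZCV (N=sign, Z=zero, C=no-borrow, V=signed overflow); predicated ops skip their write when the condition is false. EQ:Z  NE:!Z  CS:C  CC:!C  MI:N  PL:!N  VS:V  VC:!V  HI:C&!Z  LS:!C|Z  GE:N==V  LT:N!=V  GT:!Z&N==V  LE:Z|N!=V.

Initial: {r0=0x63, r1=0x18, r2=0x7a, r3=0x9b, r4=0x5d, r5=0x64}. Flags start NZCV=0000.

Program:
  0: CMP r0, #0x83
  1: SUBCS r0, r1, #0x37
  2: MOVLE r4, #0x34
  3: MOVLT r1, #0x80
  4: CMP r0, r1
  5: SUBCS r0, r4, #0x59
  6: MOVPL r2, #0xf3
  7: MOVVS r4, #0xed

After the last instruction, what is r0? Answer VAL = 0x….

VAL = 0x04

[0] flags=1001 → (cmp)
[1] flags=1001 CS?F → skip
[2] flags=1001 LE?F → skip
[3] flags=1001 LT?F → skip
[4] flags=0010 → (cmp)
[5] flags=0010 CS?T → r0=0x04
[6] flags=0010 PL?T → r2=0xf3
[7] flags=0010 VS?F → skip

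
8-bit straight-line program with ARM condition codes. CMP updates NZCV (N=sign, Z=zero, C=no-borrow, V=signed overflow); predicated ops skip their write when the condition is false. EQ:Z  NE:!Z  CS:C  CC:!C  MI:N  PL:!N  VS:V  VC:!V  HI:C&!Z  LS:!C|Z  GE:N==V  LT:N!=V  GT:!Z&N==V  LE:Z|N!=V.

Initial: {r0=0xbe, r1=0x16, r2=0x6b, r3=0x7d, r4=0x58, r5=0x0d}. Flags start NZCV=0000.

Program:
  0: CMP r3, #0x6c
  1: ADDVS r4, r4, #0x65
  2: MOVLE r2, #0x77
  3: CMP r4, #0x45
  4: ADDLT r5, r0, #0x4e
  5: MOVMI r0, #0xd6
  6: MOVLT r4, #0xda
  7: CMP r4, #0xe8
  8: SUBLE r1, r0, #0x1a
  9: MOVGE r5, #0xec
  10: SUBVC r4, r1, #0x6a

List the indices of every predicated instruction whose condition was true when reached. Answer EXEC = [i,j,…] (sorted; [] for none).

EXEC = [9,10]

[0] flags=0010 → (cmp)
[1] flags=0010 VS?F → skip
[2] flags=0010 LE?F → skip
[3] flags=0010 → (cmp)
[4] flags=0010 LT?F → skip
[5] flags=0010 MI?F → skip
[6] flags=0010 LT?F → skip
[7] flags=0000 → (cmp)
[8] flags=0000 LE?F → skip
[9] flags=0000 GE?T → r5=0xec
[10] flags=0000 VC?T → r4=0xac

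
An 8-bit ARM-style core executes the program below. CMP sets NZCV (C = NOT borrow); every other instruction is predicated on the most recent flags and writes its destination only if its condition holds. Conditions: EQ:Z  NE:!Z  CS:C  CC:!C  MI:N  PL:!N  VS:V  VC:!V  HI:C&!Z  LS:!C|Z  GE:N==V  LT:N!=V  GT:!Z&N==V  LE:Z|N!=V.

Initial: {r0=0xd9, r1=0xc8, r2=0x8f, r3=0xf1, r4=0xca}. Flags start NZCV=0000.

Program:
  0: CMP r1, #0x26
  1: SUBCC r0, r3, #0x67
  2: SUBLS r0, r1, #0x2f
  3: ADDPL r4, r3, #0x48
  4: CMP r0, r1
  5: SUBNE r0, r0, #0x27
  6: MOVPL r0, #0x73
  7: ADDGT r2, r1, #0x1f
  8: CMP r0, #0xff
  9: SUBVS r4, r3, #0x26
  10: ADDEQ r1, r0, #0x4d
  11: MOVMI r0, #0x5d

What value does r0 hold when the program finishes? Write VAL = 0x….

[0] flags=1010 → (cmp)
[1] flags=1010 CC?F → skip
[2] flags=1010 LS?F → skip
[3] flags=1010 PL?F → skip
[4] flags=0010 → (cmp)
[5] flags=0010 NE?T → r0=0xb2
[6] flags=0010 PL?T → r0=0x73
[7] flags=0010 GT?T → r2=0xe7
[8] flags=0000 → (cmp)
[9] flags=0000 VS?F → skip
[10] flags=0000 EQ?F → skip
[11] flags=0000 MI?F → skip

VAL = 0x73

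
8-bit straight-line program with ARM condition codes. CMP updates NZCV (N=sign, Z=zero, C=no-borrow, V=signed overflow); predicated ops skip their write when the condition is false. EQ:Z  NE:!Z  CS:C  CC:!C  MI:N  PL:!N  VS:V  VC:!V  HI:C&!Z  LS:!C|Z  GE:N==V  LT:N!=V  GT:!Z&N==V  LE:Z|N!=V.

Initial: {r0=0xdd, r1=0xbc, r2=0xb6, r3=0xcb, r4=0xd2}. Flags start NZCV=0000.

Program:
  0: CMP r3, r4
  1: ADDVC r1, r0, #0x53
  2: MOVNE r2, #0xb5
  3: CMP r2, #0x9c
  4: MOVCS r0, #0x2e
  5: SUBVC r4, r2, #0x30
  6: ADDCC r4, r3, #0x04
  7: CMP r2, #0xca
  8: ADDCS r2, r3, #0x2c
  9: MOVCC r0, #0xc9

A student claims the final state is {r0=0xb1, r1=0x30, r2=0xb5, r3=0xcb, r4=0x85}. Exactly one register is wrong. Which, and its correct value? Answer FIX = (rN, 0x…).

FIX = (r0, 0xc9)

[0] flags=1000 → (cmp)
[1] flags=1000 VC?T → r1=0x30
[2] flags=1000 NE?T → r2=0xb5
[3] flags=0010 → (cmp)
[4] flags=0010 CS?T → r0=0x2e
[5] flags=0010 VC?T → r4=0x85
[6] flags=0010 CC?F → skip
[7] flags=1000 → (cmp)
[8] flags=1000 CS?F → skip
[9] flags=1000 CC?T → r0=0xc9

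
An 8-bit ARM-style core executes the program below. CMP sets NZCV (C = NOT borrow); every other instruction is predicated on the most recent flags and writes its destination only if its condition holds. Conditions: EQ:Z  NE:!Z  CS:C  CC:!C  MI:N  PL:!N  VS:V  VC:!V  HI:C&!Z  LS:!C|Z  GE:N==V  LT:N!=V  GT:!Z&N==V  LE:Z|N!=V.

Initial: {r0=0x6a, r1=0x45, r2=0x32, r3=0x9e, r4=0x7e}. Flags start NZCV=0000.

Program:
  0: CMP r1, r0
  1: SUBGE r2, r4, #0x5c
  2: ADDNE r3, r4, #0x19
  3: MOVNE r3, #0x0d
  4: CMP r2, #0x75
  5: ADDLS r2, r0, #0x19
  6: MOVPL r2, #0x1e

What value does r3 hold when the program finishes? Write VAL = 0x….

0: ✓ CMP  NZCV=1000
1: · SUBGE
2: ✓ ADDNE  r3←0x97
3: ✓ MOVNE  r3←0x0d
4: ✓ CMP  NZCV=1000
5: ✓ ADDLS  r2←0x83
6: · MOVPL

VAL = 0x0d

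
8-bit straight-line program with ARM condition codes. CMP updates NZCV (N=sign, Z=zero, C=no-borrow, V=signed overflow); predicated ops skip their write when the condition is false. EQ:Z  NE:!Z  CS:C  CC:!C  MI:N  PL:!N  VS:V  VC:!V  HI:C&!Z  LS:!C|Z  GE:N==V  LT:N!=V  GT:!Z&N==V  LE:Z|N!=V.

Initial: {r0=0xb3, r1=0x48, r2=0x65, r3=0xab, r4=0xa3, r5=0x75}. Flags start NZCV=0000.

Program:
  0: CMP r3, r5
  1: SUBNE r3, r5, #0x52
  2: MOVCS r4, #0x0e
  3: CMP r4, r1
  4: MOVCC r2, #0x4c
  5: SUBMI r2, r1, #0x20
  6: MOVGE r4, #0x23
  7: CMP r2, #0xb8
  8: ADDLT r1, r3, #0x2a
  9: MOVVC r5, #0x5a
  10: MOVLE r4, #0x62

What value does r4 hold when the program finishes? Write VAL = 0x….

VAL = 0x0e

0: ✓ CMP  NZCV=0011
1: ✓ SUBNE  r3←0x23
2: ✓ MOVCS  r4←0x0e
3: ✓ CMP  NZCV=1000
4: ✓ MOVCC  r2←0x4c
5: ✓ SUBMI  r2←0x28
6: · MOVGE
7: ✓ CMP  NZCV=0000
8: · ADDLT
9: ✓ MOVVC  r5←0x5a
10: · MOVLE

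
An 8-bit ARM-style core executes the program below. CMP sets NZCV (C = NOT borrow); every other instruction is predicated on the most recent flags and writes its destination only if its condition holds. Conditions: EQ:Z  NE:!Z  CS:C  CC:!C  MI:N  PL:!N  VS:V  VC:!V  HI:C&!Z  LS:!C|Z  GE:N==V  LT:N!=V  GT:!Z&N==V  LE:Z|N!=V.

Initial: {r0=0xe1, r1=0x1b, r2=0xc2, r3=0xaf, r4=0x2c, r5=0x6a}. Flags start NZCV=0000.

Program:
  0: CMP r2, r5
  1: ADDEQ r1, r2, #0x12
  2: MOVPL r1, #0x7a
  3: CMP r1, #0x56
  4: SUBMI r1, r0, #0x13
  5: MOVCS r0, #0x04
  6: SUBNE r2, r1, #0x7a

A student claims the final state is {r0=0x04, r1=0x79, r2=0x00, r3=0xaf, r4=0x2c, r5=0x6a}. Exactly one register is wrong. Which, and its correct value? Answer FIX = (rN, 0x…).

FIX = (r1, 0x7a)

0: ✓ CMP  NZCV=0011
1: · ADDEQ
2: ✓ MOVPL  r1←0x7a
3: ✓ CMP  NZCV=0010
4: · SUBMI
5: ✓ MOVCS  r0←0x04
6: ✓ SUBNE  r2←0x00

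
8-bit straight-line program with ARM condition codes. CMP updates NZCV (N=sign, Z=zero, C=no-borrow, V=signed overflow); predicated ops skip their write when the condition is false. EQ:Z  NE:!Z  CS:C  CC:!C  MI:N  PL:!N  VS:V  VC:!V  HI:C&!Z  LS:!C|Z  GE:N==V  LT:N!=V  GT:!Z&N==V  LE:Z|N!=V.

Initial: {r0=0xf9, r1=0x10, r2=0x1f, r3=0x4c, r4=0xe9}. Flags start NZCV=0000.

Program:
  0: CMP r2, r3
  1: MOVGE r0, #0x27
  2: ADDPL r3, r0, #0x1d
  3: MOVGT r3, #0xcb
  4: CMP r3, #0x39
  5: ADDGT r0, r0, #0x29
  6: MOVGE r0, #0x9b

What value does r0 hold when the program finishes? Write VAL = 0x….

VAL = 0x9b

[0] flags=1000 → (cmp)
[1] flags=1000 GE?F → skip
[2] flags=1000 PL?F → skip
[3] flags=1000 GT?F → skip
[4] flags=0010 → (cmp)
[5] flags=0010 GT?T → r0=0x22
[6] flags=0010 GE?T → r0=0x9b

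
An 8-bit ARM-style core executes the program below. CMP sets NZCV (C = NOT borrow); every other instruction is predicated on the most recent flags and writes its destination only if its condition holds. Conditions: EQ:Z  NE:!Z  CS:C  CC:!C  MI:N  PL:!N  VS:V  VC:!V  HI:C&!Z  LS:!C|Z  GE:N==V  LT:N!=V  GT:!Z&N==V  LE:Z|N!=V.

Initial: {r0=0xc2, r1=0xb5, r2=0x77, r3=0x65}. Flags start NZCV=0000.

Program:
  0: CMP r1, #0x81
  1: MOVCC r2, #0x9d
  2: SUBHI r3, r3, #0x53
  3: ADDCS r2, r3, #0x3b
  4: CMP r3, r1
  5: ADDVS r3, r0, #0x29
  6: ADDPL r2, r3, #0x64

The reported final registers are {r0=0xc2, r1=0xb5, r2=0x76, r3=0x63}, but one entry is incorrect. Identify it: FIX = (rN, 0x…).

FIX = (r3, 0x12)

0: ✓ CMP  NZCV=0010
1: · MOVCC
2: ✓ SUBHI  r3←0x12
3: ✓ ADDCS  r2←0x4d
4: ✓ CMP  NZCV=0000
5: · ADDVS
6: ✓ ADDPL  r2←0x76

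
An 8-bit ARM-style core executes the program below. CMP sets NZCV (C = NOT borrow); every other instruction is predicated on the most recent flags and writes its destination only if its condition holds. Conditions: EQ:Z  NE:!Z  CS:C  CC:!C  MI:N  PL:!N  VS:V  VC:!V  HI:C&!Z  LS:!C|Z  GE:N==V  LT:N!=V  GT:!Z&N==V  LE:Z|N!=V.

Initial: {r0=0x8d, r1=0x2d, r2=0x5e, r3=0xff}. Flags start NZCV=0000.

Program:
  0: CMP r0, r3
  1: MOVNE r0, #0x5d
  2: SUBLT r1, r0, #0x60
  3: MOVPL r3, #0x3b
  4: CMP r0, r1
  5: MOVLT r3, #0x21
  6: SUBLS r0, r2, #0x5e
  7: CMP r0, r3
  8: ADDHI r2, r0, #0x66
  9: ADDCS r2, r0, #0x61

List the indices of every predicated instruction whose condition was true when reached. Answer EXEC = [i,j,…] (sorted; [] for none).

EXEC = [1,2,6]

[0] flags=1000 → (cmp)
[1] flags=1000 NE?T → r0=0x5d
[2] flags=1000 LT?T → r1=0xfd
[3] flags=1000 PL?F → skip
[4] flags=0000 → (cmp)
[5] flags=0000 LT?F → skip
[6] flags=0000 LS?T → r0=0x00
[7] flags=0000 → (cmp)
[8] flags=0000 HI?F → skip
[9] flags=0000 CS?F → skip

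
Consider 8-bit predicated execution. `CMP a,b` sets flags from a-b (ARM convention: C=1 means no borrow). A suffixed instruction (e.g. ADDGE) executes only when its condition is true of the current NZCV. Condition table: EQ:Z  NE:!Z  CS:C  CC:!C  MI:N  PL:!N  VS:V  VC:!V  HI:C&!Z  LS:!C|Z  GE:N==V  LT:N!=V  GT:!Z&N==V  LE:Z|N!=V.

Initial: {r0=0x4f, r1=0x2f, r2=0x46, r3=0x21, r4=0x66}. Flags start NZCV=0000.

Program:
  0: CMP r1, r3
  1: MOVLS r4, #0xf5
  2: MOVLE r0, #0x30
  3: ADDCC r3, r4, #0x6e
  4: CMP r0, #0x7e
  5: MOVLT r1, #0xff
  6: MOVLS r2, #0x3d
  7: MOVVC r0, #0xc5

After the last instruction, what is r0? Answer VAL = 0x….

VAL = 0xc5

[0] flags=0010 → (cmp)
[1] flags=0010 LS?F → skip
[2] flags=0010 LE?F → skip
[3] flags=0010 CC?F → skip
[4] flags=1000 → (cmp)
[5] flags=1000 LT?T → r1=0xff
[6] flags=1000 LS?T → r2=0x3d
[7] flags=1000 VC?T → r0=0xc5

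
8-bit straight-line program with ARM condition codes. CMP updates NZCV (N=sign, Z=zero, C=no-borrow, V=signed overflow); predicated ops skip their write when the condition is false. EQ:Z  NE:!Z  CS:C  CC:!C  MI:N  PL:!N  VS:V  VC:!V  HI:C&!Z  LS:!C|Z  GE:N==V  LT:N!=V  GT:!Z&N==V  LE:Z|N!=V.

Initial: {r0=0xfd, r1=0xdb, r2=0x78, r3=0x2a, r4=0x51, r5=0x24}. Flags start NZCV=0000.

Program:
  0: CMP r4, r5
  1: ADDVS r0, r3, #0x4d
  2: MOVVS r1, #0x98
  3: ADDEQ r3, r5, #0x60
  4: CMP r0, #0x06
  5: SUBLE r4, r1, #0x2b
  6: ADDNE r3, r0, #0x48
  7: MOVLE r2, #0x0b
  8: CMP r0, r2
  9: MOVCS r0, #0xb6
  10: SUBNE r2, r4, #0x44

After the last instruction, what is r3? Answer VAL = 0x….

[0] flags=0010 → (cmp)
[1] flags=0010 VS?F → skip
[2] flags=0010 VS?F → skip
[3] flags=0010 EQ?F → skip
[4] flags=1010 → (cmp)
[5] flags=1010 LE?T → r4=0xb0
[6] flags=1010 NE?T → r3=0x45
[7] flags=1010 LE?T → r2=0x0b
[8] flags=1010 → (cmp)
[9] flags=1010 CS?T → r0=0xb6
[10] flags=1010 NE?T → r2=0x6c

VAL = 0x45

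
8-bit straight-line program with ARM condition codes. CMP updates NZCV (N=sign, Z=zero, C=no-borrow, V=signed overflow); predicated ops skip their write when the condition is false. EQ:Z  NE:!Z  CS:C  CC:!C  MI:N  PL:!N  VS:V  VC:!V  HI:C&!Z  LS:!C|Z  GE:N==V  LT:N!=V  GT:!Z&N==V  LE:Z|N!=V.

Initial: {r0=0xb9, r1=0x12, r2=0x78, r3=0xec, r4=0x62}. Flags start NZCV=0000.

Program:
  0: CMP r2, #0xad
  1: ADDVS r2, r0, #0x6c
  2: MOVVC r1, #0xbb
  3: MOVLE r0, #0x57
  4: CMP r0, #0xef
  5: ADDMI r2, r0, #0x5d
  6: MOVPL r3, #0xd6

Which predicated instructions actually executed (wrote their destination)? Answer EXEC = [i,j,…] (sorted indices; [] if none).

EXEC = [1,5]

[0] flags=1001 → (cmp)
[1] flags=1001 VS?T → r2=0x25
[2] flags=1001 VC?F → skip
[3] flags=1001 LE?F → skip
[4] flags=1000 → (cmp)
[5] flags=1000 MI?T → r2=0x16
[6] flags=1000 PL?F → skip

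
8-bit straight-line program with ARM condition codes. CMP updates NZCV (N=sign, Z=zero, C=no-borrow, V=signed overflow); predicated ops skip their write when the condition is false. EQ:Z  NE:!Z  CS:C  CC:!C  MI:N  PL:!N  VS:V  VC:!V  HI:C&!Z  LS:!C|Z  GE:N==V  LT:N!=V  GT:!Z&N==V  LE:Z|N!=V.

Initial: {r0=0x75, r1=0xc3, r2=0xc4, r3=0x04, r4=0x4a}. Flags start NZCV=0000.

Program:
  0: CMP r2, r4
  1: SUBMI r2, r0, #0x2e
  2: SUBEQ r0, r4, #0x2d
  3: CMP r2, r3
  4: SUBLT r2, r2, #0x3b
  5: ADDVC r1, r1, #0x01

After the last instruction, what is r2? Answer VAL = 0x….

VAL = 0x89

0: ✓ CMP  NZCV=0011
1: · SUBMI
2: · SUBEQ
3: ✓ CMP  NZCV=1010
4: ✓ SUBLT  r2←0x89
5: ✓ ADDVC  r1←0xc4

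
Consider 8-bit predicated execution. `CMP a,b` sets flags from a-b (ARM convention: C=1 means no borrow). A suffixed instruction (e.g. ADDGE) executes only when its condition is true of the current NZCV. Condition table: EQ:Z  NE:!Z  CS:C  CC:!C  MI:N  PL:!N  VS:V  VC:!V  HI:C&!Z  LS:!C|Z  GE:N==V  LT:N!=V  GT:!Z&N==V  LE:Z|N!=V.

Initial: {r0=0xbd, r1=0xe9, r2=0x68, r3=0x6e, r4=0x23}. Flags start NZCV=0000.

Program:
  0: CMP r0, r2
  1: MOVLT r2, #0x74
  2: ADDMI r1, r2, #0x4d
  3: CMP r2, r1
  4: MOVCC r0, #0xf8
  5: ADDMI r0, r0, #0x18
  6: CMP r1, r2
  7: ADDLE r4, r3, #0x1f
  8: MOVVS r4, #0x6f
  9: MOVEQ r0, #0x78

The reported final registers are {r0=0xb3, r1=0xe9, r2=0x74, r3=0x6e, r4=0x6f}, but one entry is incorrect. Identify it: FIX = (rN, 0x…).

FIX = (r0, 0x10)

0: ✓ CMP  NZCV=0011
1: ✓ MOVLT  r2←0x74
2: · ADDMI
3: ✓ CMP  NZCV=1001
4: ✓ MOVCC  r0←0xf8
5: ✓ ADDMI  r0←0x10
6: ✓ CMP  NZCV=0011
7: ✓ ADDLE  r4←0x8d
8: ✓ MOVVS  r4←0x6f
9: · MOVEQ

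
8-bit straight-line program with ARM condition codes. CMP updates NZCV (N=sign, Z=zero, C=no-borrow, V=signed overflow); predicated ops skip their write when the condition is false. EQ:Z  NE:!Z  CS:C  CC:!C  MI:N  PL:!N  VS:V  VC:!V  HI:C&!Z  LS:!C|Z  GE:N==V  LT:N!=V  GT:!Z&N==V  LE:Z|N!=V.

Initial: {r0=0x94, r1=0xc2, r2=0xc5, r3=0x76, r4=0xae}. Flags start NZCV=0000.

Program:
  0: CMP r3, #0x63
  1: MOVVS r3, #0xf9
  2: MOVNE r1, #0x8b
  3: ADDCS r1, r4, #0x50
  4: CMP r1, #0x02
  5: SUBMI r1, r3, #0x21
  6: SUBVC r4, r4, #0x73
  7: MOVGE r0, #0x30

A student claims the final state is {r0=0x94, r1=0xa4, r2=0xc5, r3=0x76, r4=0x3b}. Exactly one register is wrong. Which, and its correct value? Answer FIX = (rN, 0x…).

FIX = (r1, 0x55)

[0] flags=0010 → (cmp)
[1] flags=0010 VS?F → skip
[2] flags=0010 NE?T → r1=0x8b
[3] flags=0010 CS?T → r1=0xfe
[4] flags=1010 → (cmp)
[5] flags=1010 MI?T → r1=0x55
[6] flags=1010 VC?T → r4=0x3b
[7] flags=1010 GE?F → skip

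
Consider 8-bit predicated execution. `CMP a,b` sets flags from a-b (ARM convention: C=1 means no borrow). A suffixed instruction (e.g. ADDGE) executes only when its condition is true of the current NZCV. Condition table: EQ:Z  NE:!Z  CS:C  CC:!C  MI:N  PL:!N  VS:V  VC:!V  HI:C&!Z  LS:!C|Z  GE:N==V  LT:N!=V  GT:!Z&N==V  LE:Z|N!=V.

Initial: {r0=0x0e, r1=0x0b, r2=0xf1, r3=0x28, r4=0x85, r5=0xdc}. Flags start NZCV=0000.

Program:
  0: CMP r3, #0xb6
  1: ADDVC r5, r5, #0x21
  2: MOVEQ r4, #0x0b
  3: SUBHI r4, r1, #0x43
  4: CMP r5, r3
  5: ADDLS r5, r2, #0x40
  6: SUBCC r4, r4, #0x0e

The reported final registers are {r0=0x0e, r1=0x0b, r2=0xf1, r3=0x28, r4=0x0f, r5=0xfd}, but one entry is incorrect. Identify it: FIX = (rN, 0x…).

FIX = (r4, 0x85)

0: ✓ CMP  NZCV=0000
1: ✓ ADDVC  r5←0xfd
2: · MOVEQ
3: · SUBHI
4: ✓ CMP  NZCV=1010
5: · ADDLS
6: · SUBCC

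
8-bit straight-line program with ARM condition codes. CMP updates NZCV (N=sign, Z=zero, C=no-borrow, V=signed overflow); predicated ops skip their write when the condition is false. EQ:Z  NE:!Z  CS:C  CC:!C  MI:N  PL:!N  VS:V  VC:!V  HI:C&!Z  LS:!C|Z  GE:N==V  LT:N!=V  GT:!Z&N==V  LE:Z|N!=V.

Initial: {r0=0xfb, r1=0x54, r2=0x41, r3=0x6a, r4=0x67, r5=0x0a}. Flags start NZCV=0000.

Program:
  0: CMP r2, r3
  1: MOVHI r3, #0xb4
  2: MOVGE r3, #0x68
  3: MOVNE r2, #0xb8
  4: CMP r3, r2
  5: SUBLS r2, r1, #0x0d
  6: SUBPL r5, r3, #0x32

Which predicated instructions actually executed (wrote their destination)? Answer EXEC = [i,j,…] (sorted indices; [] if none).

EXEC = [3,5]

[0] flags=1000 → (cmp)
[1] flags=1000 HI?F → skip
[2] flags=1000 GE?F → skip
[3] flags=1000 NE?T → r2=0xb8
[4] flags=1001 → (cmp)
[5] flags=1001 LS?T → r2=0x47
[6] flags=1001 PL?F → skip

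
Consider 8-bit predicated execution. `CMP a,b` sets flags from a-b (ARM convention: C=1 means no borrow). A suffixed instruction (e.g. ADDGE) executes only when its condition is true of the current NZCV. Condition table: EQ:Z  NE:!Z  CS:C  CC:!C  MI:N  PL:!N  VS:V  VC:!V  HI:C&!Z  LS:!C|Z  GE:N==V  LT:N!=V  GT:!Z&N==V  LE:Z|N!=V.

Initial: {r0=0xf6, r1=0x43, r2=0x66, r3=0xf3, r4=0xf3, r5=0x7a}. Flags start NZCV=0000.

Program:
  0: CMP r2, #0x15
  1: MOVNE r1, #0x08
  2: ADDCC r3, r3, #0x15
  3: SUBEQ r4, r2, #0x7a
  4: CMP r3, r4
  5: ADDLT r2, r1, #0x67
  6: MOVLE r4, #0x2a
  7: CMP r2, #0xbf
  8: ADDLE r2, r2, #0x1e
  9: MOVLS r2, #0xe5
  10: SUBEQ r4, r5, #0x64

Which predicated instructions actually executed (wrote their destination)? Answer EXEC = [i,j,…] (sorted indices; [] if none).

0: ✓ CMP  NZCV=0010
1: ✓ MOVNE  r1←0x08
2: · ADDCC
3: · SUBEQ
4: ✓ CMP  NZCV=0110
5: · ADDLT
6: ✓ MOVLE  r4←0x2a
7: ✓ CMP  NZCV=1001
8: · ADDLE
9: ✓ MOVLS  r2←0xe5
10: · SUBEQ

EXEC = [1,6,9]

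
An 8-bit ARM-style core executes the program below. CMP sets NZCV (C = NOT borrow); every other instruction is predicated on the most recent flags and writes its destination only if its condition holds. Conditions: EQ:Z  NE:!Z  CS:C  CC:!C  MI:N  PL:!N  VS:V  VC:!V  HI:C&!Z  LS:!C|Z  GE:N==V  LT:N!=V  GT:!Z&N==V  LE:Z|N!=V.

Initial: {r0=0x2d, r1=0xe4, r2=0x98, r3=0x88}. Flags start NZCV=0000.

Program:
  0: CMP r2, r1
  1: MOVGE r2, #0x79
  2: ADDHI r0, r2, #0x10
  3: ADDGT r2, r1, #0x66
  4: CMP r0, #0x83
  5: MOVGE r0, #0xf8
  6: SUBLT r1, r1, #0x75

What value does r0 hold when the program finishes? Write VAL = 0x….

0: ✓ CMP  NZCV=1000
1: · MOVGE
2: · ADDHI
3: · ADDGT
4: ✓ CMP  NZCV=1001
5: ✓ MOVGE  r0←0xf8
6: · SUBLT

VAL = 0xf8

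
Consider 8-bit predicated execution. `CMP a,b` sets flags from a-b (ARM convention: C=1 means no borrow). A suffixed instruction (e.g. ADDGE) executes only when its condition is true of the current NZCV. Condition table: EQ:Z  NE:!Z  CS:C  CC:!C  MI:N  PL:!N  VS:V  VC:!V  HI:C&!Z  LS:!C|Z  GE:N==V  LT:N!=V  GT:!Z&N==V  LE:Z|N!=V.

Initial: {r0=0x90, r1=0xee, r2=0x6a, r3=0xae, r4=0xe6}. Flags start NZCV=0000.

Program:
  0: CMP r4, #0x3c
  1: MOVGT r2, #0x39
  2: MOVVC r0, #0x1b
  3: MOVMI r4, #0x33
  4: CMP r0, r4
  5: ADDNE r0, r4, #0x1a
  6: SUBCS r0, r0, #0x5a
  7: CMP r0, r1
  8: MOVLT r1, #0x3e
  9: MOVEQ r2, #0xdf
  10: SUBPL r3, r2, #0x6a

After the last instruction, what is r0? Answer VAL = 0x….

0: ✓ CMP  NZCV=1010
1: · MOVGT
2: ✓ MOVVC  r0←0x1b
3: ✓ MOVMI  r4←0x33
4: ✓ CMP  NZCV=1000
5: ✓ ADDNE  r0←0x4d
6: · SUBCS
7: ✓ CMP  NZCV=0000
8: · MOVLT
9: · MOVEQ
10: ✓ SUBPL  r3←0x00

VAL = 0x4d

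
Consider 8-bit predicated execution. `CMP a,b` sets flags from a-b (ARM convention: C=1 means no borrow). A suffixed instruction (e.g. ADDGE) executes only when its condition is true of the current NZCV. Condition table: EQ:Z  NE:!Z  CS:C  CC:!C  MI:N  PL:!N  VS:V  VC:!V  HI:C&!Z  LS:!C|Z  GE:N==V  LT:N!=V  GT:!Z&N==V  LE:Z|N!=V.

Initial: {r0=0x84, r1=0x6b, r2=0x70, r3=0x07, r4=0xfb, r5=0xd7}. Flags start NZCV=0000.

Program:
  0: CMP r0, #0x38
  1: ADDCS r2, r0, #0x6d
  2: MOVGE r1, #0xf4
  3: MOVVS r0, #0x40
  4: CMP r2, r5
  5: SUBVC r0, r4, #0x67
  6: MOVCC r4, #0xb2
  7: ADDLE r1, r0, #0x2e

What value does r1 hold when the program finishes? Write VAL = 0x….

VAL = 0x6b

0: ✓ CMP  NZCV=0011
1: ✓ ADDCS  r2←0xf1
2: · MOVGE
3: ✓ MOVVS  r0←0x40
4: ✓ CMP  NZCV=0010
5: ✓ SUBVC  r0←0x94
6: · MOVCC
7: · ADDLE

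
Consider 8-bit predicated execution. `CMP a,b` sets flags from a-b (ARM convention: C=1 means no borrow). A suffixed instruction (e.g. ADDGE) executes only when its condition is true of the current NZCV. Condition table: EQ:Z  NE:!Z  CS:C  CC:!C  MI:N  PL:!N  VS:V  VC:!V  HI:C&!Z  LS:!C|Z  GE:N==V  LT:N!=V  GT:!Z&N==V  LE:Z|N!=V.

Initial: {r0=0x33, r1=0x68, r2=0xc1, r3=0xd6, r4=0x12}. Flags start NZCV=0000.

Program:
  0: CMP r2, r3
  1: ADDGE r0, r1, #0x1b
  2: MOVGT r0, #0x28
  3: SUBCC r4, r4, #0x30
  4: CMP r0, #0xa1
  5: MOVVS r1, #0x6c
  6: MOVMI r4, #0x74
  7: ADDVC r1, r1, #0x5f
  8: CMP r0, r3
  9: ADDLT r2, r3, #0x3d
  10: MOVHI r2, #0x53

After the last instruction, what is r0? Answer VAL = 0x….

VAL = 0x33

[0] flags=1000 → (cmp)
[1] flags=1000 GE?F → skip
[2] flags=1000 GT?F → skip
[3] flags=1000 CC?T → r4=0xe2
[4] flags=1001 → (cmp)
[5] flags=1001 VS?T → r1=0x6c
[6] flags=1001 MI?T → r4=0x74
[7] flags=1001 VC?F → skip
[8] flags=0000 → (cmp)
[9] flags=0000 LT?F → skip
[10] flags=0000 HI?F → skip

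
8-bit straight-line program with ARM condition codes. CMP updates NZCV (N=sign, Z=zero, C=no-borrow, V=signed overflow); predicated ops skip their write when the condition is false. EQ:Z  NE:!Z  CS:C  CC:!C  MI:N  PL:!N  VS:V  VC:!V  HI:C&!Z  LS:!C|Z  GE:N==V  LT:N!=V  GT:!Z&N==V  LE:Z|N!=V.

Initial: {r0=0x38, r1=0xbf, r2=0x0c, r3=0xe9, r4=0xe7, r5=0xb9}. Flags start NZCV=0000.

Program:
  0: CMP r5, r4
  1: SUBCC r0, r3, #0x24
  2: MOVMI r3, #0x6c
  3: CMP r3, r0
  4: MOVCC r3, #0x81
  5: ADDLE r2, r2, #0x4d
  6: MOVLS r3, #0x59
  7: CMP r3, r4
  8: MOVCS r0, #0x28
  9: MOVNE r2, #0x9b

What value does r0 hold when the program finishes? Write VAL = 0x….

VAL = 0xc5

[0] flags=1000 → (cmp)
[1] flags=1000 CC?T → r0=0xc5
[2] flags=1000 MI?T → r3=0x6c
[3] flags=1001 → (cmp)
[4] flags=1001 CC?T → r3=0x81
[5] flags=1001 LE?F → skip
[6] flags=1001 LS?T → r3=0x59
[7] flags=0000 → (cmp)
[8] flags=0000 CS?F → skip
[9] flags=0000 NE?T → r2=0x9b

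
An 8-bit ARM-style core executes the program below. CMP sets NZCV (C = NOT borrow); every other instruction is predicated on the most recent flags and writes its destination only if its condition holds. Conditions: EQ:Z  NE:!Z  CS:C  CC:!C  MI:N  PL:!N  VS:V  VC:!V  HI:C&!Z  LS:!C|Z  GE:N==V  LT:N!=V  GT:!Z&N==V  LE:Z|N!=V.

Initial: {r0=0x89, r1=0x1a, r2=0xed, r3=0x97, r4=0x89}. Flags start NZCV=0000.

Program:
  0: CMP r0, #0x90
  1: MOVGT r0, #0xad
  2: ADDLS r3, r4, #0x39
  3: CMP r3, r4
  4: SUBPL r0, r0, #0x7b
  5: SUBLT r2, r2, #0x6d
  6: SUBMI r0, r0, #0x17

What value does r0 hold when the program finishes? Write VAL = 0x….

[0] flags=1000 → (cmp)
[1] flags=1000 GT?F → skip
[2] flags=1000 LS?T → r3=0xc2
[3] flags=0010 → (cmp)
[4] flags=0010 PL?T → r0=0x0e
[5] flags=0010 LT?F → skip
[6] flags=0010 MI?F → skip

VAL = 0x0e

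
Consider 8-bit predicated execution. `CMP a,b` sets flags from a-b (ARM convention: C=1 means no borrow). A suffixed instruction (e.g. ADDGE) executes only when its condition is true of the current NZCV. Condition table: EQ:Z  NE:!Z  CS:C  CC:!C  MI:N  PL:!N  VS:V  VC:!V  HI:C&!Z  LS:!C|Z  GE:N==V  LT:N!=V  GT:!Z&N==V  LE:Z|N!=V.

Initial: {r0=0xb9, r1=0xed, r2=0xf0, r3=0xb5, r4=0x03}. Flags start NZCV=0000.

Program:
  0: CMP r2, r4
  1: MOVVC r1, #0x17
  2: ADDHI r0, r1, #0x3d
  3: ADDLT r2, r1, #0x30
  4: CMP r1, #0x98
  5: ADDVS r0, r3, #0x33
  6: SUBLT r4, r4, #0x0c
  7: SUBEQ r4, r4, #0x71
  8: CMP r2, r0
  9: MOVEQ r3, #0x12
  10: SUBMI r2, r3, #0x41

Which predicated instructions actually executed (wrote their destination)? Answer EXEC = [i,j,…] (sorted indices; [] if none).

EXEC = [1,2,3,10]

0: ✓ CMP  NZCV=1010
1: ✓ MOVVC  r1←0x17
2: ✓ ADDHI  r0←0x54
3: ✓ ADDLT  r2←0x47
4: ✓ CMP  NZCV=0000
5: · ADDVS
6: · SUBLT
7: · SUBEQ
8: ✓ CMP  NZCV=1000
9: · MOVEQ
10: ✓ SUBMI  r2←0x74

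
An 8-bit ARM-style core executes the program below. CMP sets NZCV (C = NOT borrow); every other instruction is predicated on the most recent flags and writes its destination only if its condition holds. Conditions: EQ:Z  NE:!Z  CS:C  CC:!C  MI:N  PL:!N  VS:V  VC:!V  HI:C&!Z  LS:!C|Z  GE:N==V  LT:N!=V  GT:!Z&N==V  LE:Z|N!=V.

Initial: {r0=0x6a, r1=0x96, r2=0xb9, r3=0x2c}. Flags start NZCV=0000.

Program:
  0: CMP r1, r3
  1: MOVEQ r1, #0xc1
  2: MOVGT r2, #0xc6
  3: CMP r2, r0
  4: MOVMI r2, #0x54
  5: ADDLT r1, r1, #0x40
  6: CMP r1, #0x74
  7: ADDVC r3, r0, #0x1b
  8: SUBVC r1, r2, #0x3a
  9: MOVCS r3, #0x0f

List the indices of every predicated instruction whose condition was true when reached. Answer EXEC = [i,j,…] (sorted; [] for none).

[0] flags=0011 → (cmp)
[1] flags=0011 EQ?F → skip
[2] flags=0011 GT?F → skip
[3] flags=0011 → (cmp)
[4] flags=0011 MI?F → skip
[5] flags=0011 LT?T → r1=0xd6
[6] flags=0011 → (cmp)
[7] flags=0011 VC?F → skip
[8] flags=0011 VC?F → skip
[9] flags=0011 CS?T → r3=0x0f

EXEC = [5,9]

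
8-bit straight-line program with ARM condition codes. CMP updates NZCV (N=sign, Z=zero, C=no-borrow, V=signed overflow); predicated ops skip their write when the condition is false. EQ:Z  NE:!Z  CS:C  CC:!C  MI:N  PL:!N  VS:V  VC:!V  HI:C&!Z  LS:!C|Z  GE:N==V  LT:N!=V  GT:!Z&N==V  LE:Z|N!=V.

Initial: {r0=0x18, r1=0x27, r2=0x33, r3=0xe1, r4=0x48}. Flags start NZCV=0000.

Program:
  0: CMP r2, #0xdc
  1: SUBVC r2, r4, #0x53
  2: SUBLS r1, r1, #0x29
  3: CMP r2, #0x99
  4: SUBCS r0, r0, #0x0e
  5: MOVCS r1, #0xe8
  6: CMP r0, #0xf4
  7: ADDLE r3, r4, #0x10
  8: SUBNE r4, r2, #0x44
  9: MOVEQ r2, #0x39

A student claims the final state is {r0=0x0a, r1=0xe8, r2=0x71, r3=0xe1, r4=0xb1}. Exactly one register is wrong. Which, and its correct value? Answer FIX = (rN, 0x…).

FIX = (r2, 0xf5)

[0] flags=0000 → (cmp)
[1] flags=0000 VC?T → r2=0xf5
[2] flags=0000 LS?T → r1=0xfe
[3] flags=0010 → (cmp)
[4] flags=0010 CS?T → r0=0x0a
[5] flags=0010 CS?T → r1=0xe8
[6] flags=0000 → (cmp)
[7] flags=0000 LE?F → skip
[8] flags=0000 NE?T → r4=0xb1
[9] flags=0000 EQ?F → skip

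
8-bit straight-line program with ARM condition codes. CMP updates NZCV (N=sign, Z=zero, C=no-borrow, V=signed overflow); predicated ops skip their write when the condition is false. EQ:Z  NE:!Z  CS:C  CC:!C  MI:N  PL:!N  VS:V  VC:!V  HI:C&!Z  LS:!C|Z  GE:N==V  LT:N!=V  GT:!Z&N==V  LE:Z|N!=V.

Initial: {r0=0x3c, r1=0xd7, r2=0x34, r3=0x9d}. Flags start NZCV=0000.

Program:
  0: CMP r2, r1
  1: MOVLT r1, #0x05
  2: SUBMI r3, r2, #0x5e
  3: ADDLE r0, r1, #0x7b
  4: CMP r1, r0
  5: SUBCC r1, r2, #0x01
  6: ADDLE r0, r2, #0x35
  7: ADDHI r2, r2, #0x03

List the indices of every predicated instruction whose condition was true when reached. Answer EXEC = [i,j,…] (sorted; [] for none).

EXEC = [6,7]

0: ✓ CMP  NZCV=0000
1: · MOVLT
2: · SUBMI
3: · ADDLE
4: ✓ CMP  NZCV=1010
5: · SUBCC
6: ✓ ADDLE  r0←0x69
7: ✓ ADDHI  r2←0x37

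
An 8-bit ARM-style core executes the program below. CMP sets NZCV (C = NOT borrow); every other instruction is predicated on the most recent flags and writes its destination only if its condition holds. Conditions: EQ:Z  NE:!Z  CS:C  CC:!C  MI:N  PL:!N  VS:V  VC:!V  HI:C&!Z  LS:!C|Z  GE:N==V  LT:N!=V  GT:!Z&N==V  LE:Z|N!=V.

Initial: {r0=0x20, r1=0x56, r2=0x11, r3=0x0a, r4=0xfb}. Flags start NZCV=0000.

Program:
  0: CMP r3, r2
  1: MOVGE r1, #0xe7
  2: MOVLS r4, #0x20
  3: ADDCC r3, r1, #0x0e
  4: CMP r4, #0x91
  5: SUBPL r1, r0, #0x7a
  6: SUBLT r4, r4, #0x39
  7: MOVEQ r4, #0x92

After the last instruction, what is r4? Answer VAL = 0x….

VAL = 0x20

0: ✓ CMP  NZCV=1000
1: · MOVGE
2: ✓ MOVLS  r4←0x20
3: ✓ ADDCC  r3←0x64
4: ✓ CMP  NZCV=1001
5: · SUBPL
6: · SUBLT
7: · MOVEQ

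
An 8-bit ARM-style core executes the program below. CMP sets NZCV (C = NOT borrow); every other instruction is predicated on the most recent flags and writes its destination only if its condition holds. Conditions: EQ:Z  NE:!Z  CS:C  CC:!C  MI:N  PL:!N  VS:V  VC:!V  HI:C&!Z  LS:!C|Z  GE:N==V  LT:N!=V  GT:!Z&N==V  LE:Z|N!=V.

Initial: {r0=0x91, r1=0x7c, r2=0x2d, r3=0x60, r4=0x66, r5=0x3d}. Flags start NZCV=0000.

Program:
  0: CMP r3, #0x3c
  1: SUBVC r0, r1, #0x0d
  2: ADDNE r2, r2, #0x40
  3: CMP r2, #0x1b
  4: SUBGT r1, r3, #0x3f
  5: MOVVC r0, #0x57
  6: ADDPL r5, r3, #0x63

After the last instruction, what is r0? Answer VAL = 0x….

VAL = 0x57

0: ✓ CMP  NZCV=0010
1: ✓ SUBVC  r0←0x6f
2: ✓ ADDNE  r2←0x6d
3: ✓ CMP  NZCV=0010
4: ✓ SUBGT  r1←0x21
5: ✓ MOVVC  r0←0x57
6: ✓ ADDPL  r5←0xc3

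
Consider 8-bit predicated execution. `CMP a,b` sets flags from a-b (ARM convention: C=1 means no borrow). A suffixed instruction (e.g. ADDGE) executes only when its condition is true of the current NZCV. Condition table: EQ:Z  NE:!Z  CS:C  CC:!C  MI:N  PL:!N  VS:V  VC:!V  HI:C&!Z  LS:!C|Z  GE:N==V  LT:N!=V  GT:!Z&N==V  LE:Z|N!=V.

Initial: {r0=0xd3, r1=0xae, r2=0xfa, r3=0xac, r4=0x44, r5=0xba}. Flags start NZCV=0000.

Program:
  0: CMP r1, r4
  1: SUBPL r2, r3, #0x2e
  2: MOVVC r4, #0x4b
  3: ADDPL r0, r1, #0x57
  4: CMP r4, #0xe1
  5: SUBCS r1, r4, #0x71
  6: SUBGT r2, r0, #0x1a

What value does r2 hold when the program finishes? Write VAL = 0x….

VAL = 0xeb

0: ✓ CMP  NZCV=0011
1: ✓ SUBPL  r2←0x7e
2: · MOVVC
3: ✓ ADDPL  r0←0x05
4: ✓ CMP  NZCV=0000
5: · SUBCS
6: ✓ SUBGT  r2←0xeb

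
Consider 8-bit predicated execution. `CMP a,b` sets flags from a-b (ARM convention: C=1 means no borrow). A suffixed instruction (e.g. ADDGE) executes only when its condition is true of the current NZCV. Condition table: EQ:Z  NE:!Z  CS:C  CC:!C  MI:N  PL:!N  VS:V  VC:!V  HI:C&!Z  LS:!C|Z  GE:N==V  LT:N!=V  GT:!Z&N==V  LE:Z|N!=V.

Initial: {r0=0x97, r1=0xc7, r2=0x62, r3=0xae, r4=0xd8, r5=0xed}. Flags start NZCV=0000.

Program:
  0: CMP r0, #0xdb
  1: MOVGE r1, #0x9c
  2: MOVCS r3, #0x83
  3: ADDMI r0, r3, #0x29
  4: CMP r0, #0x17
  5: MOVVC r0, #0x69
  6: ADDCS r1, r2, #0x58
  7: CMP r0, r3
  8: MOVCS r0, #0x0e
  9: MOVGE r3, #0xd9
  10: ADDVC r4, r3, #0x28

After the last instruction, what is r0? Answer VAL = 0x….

VAL = 0x69

0: ✓ CMP  NZCV=1000
1: · MOVGE
2: · MOVCS
3: ✓ ADDMI  r0←0xd7
4: ✓ CMP  NZCV=1010
5: ✓ MOVVC  r0←0x69
6: ✓ ADDCS  r1←0xba
7: ✓ CMP  NZCV=1001
8: · MOVCS
9: ✓ MOVGE  r3←0xd9
10: · ADDVC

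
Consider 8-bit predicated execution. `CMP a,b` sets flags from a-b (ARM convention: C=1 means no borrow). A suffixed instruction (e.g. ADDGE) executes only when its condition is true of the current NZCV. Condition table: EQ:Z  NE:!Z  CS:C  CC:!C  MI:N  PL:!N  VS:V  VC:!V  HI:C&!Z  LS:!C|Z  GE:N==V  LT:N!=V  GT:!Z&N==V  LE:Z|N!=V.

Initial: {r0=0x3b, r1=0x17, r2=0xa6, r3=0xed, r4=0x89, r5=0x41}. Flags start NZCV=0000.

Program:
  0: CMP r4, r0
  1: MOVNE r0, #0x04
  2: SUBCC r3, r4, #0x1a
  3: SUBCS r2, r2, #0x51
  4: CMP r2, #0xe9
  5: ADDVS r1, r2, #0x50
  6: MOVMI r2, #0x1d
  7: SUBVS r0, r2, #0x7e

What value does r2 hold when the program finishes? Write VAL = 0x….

VAL = 0x55

[0] flags=0011 → (cmp)
[1] flags=0011 NE?T → r0=0x04
[2] flags=0011 CC?F → skip
[3] flags=0011 CS?T → r2=0x55
[4] flags=0000 → (cmp)
[5] flags=0000 VS?F → skip
[6] flags=0000 MI?F → skip
[7] flags=0000 VS?F → skip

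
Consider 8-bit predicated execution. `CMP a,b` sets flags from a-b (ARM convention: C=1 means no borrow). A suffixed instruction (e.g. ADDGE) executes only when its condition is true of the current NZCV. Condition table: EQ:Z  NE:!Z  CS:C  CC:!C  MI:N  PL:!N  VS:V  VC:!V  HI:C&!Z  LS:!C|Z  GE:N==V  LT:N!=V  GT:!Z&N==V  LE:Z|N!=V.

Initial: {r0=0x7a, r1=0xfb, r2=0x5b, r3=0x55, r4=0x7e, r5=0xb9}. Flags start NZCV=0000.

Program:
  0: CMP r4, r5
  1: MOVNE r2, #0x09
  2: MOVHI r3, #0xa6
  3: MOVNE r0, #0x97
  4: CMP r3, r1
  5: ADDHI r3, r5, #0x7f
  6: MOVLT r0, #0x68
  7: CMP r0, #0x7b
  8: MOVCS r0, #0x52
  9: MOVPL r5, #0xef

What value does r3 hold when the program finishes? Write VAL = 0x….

VAL = 0x55

0: ✓ CMP  NZCV=1001
1: ✓ MOVNE  r2←0x09
2: · MOVHI
3: ✓ MOVNE  r0←0x97
4: ✓ CMP  NZCV=0000
5: · ADDHI
6: · MOVLT
7: ✓ CMP  NZCV=0011
8: ✓ MOVCS  r0←0x52
9: ✓ MOVPL  r5←0xef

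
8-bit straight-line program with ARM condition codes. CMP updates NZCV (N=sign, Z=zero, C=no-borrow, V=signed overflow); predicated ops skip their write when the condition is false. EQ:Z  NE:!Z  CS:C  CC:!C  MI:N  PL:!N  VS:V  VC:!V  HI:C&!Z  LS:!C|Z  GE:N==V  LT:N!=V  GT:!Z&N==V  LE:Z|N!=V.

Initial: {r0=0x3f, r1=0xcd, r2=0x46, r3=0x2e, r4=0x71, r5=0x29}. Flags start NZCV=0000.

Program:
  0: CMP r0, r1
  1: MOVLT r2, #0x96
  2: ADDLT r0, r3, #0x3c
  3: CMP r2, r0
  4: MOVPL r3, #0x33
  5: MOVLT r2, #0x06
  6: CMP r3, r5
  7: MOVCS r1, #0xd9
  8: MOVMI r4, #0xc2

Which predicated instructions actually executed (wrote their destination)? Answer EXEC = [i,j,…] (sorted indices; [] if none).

EXEC = [4,7]

0: ✓ CMP  NZCV=0000
1: · MOVLT
2: · ADDLT
3: ✓ CMP  NZCV=0010
4: ✓ MOVPL  r3←0x33
5: · MOVLT
6: ✓ CMP  NZCV=0010
7: ✓ MOVCS  r1←0xd9
8: · MOVMI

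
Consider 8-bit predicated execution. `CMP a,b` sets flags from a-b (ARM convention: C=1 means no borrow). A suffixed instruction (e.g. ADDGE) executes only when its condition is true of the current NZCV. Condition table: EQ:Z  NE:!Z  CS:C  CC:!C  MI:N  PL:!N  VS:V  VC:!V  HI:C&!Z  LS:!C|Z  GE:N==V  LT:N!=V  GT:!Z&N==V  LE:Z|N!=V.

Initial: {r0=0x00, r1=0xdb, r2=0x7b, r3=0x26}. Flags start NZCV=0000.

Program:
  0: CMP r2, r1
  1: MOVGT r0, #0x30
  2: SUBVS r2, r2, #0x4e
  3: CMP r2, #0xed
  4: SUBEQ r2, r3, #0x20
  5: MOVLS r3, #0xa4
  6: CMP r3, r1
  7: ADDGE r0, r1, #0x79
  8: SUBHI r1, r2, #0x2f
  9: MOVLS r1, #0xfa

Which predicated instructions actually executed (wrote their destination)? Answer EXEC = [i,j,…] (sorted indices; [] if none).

EXEC = [1,2,5,9]

[0] flags=1001 → (cmp)
[1] flags=1001 GT?T → r0=0x30
[2] flags=1001 VS?T → r2=0x2d
[3] flags=0000 → (cmp)
[4] flags=0000 EQ?F → skip
[5] flags=0000 LS?T → r3=0xa4
[6] flags=1000 → (cmp)
[7] flags=1000 GE?F → skip
[8] flags=1000 HI?F → skip
[9] flags=1000 LS?T → r1=0xfa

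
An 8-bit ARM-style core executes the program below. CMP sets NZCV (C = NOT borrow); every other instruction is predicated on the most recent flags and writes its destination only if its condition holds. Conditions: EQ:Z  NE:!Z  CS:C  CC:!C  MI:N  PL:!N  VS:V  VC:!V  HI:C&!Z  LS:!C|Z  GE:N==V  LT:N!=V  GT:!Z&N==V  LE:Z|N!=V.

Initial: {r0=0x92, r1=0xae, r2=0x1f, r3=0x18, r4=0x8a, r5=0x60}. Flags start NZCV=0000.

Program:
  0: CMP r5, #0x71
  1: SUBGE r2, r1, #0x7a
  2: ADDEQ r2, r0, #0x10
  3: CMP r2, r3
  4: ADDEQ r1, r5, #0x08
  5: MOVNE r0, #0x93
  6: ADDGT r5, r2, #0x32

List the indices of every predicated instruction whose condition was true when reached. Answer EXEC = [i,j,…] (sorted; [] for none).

EXEC = [5,6]

[0] flags=1000 → (cmp)
[1] flags=1000 GE?F → skip
[2] flags=1000 EQ?F → skip
[3] flags=0010 → (cmp)
[4] flags=0010 EQ?F → skip
[5] flags=0010 NE?T → r0=0x93
[6] flags=0010 GT?T → r5=0x51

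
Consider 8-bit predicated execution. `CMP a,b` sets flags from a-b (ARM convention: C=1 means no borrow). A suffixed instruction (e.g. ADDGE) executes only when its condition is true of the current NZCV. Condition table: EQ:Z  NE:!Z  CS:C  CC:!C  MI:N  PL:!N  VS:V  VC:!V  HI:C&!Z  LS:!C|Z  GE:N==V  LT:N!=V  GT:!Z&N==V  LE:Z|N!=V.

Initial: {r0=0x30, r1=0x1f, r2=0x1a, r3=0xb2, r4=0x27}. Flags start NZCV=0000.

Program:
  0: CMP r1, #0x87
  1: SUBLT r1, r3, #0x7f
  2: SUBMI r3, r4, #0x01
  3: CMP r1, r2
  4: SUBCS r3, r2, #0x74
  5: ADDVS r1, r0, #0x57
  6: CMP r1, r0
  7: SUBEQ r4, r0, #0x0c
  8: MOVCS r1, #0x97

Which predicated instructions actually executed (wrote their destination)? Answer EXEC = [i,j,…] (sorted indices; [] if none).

0: ✓ CMP  NZCV=1001
1: · SUBLT
2: ✓ SUBMI  r3←0x26
3: ✓ CMP  NZCV=0010
4: ✓ SUBCS  r3←0xa6
5: · ADDVS
6: ✓ CMP  NZCV=1000
7: · SUBEQ
8: · MOVCS

EXEC = [2,4]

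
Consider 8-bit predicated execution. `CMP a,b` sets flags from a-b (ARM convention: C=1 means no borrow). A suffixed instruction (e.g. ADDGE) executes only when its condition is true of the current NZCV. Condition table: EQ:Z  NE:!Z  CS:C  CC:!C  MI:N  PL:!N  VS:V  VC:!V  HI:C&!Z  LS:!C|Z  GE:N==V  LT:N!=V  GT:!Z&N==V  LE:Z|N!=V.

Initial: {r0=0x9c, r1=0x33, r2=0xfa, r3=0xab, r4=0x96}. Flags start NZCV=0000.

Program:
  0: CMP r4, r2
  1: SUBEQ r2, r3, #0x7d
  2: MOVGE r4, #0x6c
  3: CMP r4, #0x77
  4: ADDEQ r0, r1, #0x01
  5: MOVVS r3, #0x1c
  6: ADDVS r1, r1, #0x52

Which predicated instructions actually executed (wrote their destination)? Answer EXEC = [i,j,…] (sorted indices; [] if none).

EXEC = [5,6]

0: ✓ CMP  NZCV=1000
1: · SUBEQ
2: · MOVGE
3: ✓ CMP  NZCV=0011
4: · ADDEQ
5: ✓ MOVVS  r3←0x1c
6: ✓ ADDVS  r1←0x85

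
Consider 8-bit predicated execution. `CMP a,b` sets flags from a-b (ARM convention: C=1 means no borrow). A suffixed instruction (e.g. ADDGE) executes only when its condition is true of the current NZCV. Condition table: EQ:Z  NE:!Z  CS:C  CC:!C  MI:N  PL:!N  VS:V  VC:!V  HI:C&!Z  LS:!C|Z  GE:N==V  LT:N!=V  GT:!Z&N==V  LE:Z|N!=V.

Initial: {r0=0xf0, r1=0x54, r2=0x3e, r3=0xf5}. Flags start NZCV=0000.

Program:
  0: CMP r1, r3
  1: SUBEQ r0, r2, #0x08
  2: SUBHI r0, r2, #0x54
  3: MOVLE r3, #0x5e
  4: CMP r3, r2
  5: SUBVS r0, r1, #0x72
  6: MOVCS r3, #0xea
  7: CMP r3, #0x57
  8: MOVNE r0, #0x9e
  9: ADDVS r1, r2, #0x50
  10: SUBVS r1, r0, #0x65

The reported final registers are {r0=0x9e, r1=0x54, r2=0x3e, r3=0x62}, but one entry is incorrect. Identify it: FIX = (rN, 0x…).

[0] flags=0000 → (cmp)
[1] flags=0000 EQ?F → skip
[2] flags=0000 HI?F → skip
[3] flags=0000 LE?F → skip
[4] flags=1010 → (cmp)
[5] flags=1010 VS?F → skip
[6] flags=1010 CS?T → r3=0xea
[7] flags=1010 → (cmp)
[8] flags=1010 NE?T → r0=0x9e
[9] flags=1010 VS?F → skip
[10] flags=1010 VS?F → skip

FIX = (r3, 0xea)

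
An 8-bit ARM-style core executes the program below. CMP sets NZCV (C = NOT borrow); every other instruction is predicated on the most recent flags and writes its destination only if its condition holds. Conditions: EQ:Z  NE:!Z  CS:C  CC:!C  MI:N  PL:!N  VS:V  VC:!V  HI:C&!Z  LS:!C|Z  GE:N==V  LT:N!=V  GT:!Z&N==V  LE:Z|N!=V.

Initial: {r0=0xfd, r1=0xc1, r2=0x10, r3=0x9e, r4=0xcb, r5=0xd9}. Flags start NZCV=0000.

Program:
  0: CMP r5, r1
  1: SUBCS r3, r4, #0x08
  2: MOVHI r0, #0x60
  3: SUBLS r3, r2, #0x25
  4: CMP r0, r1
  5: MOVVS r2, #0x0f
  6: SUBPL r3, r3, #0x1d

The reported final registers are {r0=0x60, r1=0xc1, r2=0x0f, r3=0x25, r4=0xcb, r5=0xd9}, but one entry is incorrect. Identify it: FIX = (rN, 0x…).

FIX = (r3, 0xc3)

[0] flags=0010 → (cmp)
[1] flags=0010 CS?T → r3=0xc3
[2] flags=0010 HI?T → r0=0x60
[3] flags=0010 LS?F → skip
[4] flags=1001 → (cmp)
[5] flags=1001 VS?T → r2=0x0f
[6] flags=1001 PL?F → skip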